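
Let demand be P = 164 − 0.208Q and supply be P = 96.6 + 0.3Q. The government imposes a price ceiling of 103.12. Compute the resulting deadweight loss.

Competitive equilibrium: 164 − 0.208Q = 96.6 + 0.3Q → Q* = 132.6772, P* = 136.4031.
At the ceiling P = 103.12, quantity supplied = (103.12 − 96.6)/0.3 = 21.7333.
Willingness to pay at Q' = 21.7333: 164 − 0.208·21.7333 = 159.4795.
ΔQ = 132.6772 − 21.7333 = 110.9439; wedge = 159.4795 − 103.12 = 56.3595.
DWL = ½ × 110.9439 × 56.3595 = 3126.37.

3126.37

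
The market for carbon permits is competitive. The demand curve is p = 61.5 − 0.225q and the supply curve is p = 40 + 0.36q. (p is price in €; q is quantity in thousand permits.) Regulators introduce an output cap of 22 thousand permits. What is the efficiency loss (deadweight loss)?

Competitive equilibrium: 61.5 − 0.225q = 40 + 0.36q → q* = 36.7521, p* = 53.2308.
At q = 22: demand price = 61.5 − 0.225·22 = 56.55; supply price = 40 + 0.36·22 = 47.92.
Δq = 36.7521 − 22 = 14.7521; wedge = 56.55 − 47.92 = 8.63.
Welfare loss = ½ × 14.7521 × 8.63 = €63.66 thousand.

€63.66 thousand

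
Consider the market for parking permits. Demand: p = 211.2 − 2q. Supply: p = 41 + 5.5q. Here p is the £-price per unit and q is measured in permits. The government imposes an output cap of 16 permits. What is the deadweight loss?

£168

Competitive equilibrium: 211.2 − 2q = 41 + 5.5q → q* = 22.6933, p* = 165.8133.
At q = 16: demand price = 211.2 − 2·16 = 179.2; supply price = 41 + 5.5·16 = 129.
Δq = 22.6933 − 16 = 6.6933; wedge = 179.2 − 129 = 50.2.
The triangle = ½ × 6.6933 × 50.2 = £168.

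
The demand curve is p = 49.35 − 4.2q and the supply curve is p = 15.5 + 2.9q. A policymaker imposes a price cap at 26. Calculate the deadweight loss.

Competitive equilibrium: 49.35 − 4.2q = 15.5 + 2.9q → q* = 4.7676, p* = 29.3261.
At the ceiling p = 26, quantity supplied = (26 − 15.5)/2.9 = 3.6207.
Willingness to pay at q' = 3.6207: 49.35 − 4.2·3.6207 = 34.1431.
Δq = 4.7676 − 3.6207 = 1.1469; wedge = 34.1431 − 26 = 8.1431.
Deadweight loss = ½ × 1.1469 × 8.1431 = 4.67.

4.67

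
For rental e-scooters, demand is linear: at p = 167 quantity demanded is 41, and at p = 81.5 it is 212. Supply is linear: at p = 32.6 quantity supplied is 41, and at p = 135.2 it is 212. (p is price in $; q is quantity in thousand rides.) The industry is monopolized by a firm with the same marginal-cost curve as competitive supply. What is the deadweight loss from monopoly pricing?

Demand slope = (81.5 − 167)/(212 − 41) = −0.5, so p = 187.5 − 0.5q.
Supply slope = (135.2 − 32.6)/(212 − 41) = 0.6, so p = 8 + 0.6q.
Competitive equilibrium: 187.5 − 0.5q = 8 + 0.6q → q* = 163.1818, p* = 105.9091.
Marginal revenue: MR = 187.5 − q. Set MR = MC: 187.5 − q = 8 + 0.6q → q_m = 112.1875.
Price p_m = 187.5 − 0.5·112.1875 = 131.4063; MC(q_m) = 8 + 0.6·112.1875 = 75.3125.
Competitive q* = 163.1818, so Δq = 50.9943; wedge = 131.4063 − 75.3125 = 56.0938.
Deadweight loss = ½ × 50.9943 × 56.0938 = $1430.23 thousand.

$1430.23 thousand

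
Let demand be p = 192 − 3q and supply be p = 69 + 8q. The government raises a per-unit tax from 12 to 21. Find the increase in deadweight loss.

13.50

Competitive equilibrium: 192 − 3q = 69 + 8q → q* = 11.1818, p* = 158.4545.
For a per-unit tax t: Δq = t/11, so DWL = ½·t·(t/11) = t²/22.
At t = 12: DWL = 6.545. At t = 21: DWL = 20.045.
Increase = 20.045 − 6.545 = 13.50.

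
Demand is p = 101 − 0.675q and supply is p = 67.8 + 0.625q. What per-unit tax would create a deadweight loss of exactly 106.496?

16.64

Competitive equilibrium: 101 − 0.675q = 67.8 + 0.625q → q* = 25.5385, p* = 83.7615.
A tax t gives Δq = t/1.3 and wedge t, so DWL = t²/2.6.
t²/2.6 = 106.496 → t² = 276.8896 → t = 16.64.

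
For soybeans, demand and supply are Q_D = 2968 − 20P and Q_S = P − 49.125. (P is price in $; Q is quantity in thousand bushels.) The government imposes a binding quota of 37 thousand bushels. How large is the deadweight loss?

In inverse form: demand P = 148.4 − 0.05Q, supply P = 49.125 + Q.
Competitive equilibrium: 148.4 − 0.05Q = 49.125 + Q → Q* = 94.5476, P* = 143.6726.
At Q = 37: demand price = 148.4 − 0.05·37 = 146.55; supply price = 49.125 + 1·37 = 86.125.
ΔQ = 94.5476 − 37 = 57.5476; wedge = 146.55 − 86.125 = 60.425.
The triangle = ½ × 57.5476 × 60.425 = $1738.66 thousand.

$1738.66 thousand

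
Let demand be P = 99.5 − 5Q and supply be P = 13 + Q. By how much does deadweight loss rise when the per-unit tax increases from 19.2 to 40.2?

103.95

Competitive equilibrium: 99.5 − 5Q = 13 + Q → Q* = 14.4167, P* = 27.4167.
For a per-unit tax t: ΔQ = t/6, so DWL = ½·t·(t/6) = t²/12.
At t = 19.2: DWL = 30.72. At t = 40.2: DWL = 134.67.
Increase = 134.67 − 30.72 = 103.95.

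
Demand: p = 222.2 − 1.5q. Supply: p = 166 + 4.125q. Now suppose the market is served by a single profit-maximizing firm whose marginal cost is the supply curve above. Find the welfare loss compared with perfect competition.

Competitive equilibrium: 222.2 − 1.5q = 166 + 4.125q → q* = 9.9911, p* = 207.2133.
Marginal revenue: MR = 222.2 − 3q. Set MR = MC: 222.2 − 3q = 166 + 4.125q → q_m = 7.8877.
Price p_m = 222.2 − 1.5·7.8877 = 210.3685; MC(q_m) = 166 + 4.125·7.8877 = 198.5368.
Competitive q* = 9.9911, so Δq = 2.1034; wedge = 210.3685 − 198.5368 = 11.8317.
DWL = ½ × 2.1034 × 11.8317 = 12.44.

12.44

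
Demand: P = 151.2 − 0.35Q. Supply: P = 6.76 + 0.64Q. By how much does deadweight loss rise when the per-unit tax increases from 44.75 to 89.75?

3056.82

Competitive equilibrium: 151.2 − 0.35Q = 6.76 + 0.64Q → Q* = 145.899, P* = 100.1354.
For a per-unit tax t: ΔQ = t/0.99, so DWL = ½·t·(t/0.99) = t²/1.98.
At t = 44.75: DWL = 1011.395. At t = 89.75: DWL = 4068.213.
Increase = 4068.213 − 1011.395 = 3056.82.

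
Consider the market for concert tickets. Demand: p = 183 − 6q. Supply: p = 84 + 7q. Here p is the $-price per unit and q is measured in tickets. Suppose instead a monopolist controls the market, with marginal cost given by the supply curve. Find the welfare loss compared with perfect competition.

$37.59

Competitive equilibrium: 183 − 6q = 84 + 7q → q* = 7.6154, p* = 137.3077.
Marginal revenue: MR = 183 − 12q. Set MR = MC: 183 − 12q = 84 + 7q → q_m = 5.2105.
Price p_m = 183 − 6·5.2105 = 151.737; MC(q_m) = 84 + 7·5.2105 = 120.4735.
Competitive q* = 7.6154, so Δq = 2.4049; wedge = 151.737 − 120.4735 = 31.2635.
Welfare loss = ½ × 2.4049 × 31.2635 = $37.59.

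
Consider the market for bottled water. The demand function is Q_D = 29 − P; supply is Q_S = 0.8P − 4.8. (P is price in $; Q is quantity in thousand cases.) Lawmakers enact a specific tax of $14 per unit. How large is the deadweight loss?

In inverse form: demand P = 29 − Q, supply P = 6 + 1.25Q.
Competitive equilibrium: 29 − Q = 6 + 1.25Q → Q* = 10.2222, P* = 18.7778.
With the tax, the buyer price exceeds the seller price by 14: (29 − Q) − (6 + 1.25Q) = 14 → Q' = 4.
ΔQ = 10.2222 − 4 = 6.2222; the wedge equals the tax, 14.
Welfare loss = ½ × 6.2222 × 14 = $43.56 thousand.

$43.56 thousand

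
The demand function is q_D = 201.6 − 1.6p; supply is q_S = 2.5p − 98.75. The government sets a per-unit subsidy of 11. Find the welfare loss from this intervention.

59.02

In inverse form: demand p = 126 − 0.625q, supply p = 39.5 + 0.4q.
Competitive equilibrium: 126 − 0.625q = 39.5 + 0.4q → q* = 84.3902, p* = 73.2561.
The subsidy lowers effective supply by 11: p = 28.5 + 0.4q.
New quantity: 126 − 0.625q = 28.5 + 0.4q → q' = 95.122.
Overproduction Δq = 95.122 − 84.3902 = 10.7318; wedge = subsidy = 11.
Welfare loss = ½ × 10.7318 × 11 = 59.02.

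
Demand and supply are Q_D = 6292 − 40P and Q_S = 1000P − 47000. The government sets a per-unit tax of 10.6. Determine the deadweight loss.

2160.77

In inverse form: demand P = 157.3 − 0.025Q, supply P = 47 + 0.001Q.
Competitive equilibrium: 157.3 − 0.025Q = 47 + 0.001Q → Q* = 4242.3077, P* = 51.2423.
With the tax, the buyer price exceeds the seller price by 10.6: (157.3 − 0.025Q) − (47 + 0.001Q) = 10.6 → Q' = 3834.6154.
ΔQ = 4242.3077 − 3834.6154 = 407.6923; the wedge equals the tax, 10.6.
The triangle = ½ × 407.6923 × 10.6 = 2160.77.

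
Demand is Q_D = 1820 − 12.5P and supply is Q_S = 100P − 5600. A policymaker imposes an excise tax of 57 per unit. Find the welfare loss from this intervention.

18050

In inverse form: demand P = 145.6 − 0.08Q, supply P = 56 + 0.01Q.
Competitive equilibrium: 145.6 − 0.08Q = 56 + 0.01Q → Q* = 995.5556, P* = 65.9556.
With the tax, the buyer price exceeds the seller price by 57: (145.6 − 0.08Q) − (56 + 0.01Q) = 57 → Q' = 362.2222.
ΔQ = 995.5556 − 362.2222 = 633.3334; the wedge equals the tax, 57.
Deadweight loss = ½ × 633.3334 × 57 = 18050.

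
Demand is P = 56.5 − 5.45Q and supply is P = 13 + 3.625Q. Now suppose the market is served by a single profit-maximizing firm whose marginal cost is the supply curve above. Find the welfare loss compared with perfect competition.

14.68

Competitive equilibrium: 56.5 − 5.45Q = 13 + 3.625Q → Q* = 4.7934, P* = 30.376.
Marginal revenue: MR = 56.5 − 10.9Q. Set MR = MC: 56.5 − 10.9Q = 13 + 3.625Q → Q_m = 2.9948.
Price P_m = 56.5 − 5.45·2.9948 = 40.1783; MC(Q_m) = 13 + 3.625·2.9948 = 23.8562.
Competitive Q* = 4.7934, so ΔQ = 1.7986; wedge = 40.1783 − 23.8562 = 16.3221.
Welfare loss = ½ × 1.7986 × 16.3221 = 14.68.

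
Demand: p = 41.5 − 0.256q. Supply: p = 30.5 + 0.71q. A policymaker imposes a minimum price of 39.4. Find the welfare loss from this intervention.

4.90

Competitive equilibrium: 41.5 − 0.256q = 30.5 + 0.71q → q* = 11.3872, p* = 38.5849.
At the floor p = 39.4, quantity demanded = (41.5 − 39.4)/0.256 = 8.2031.
Sellers' marginal cost at q' = 8.2031: 30.5 + 0.71·8.2031 = 36.3242.
Δq = 11.3872 − 8.2031 = 3.1841; wedge = 39.4 − 36.3242 = 3.0758.
Welfare loss = ½ × 3.1841 × 3.0758 = 4.90.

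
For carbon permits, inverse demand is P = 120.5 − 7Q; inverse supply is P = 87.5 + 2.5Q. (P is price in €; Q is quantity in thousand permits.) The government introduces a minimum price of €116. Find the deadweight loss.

€38.06 thousand

Competitive equilibrium: 120.5 − 7Q = 87.5 + 2.5Q → Q* = 3.4737, P* = 96.1842.
At the floor P = 116, quantity demanded = (120.5 − 116)/7 = 0.6429.
Sellers' marginal cost at Q' = 0.6429: 87.5 + 2.5·0.6429 = 89.1073.
ΔQ = 3.4737 − 0.6429 = 2.8308; wedge = 116 − 89.1073 = 26.8927.
DWL = ½ × 2.8308 × 26.8927 = €38.06 thousand.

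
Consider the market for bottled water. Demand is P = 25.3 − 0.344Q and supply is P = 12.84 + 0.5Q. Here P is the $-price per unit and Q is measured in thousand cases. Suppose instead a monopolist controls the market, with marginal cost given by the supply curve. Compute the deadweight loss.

$7.71 thousand

Competitive equilibrium: 25.3 − 0.344Q = 12.84 + 0.5Q → Q* = 14.763, P* = 20.2215.
Marginal revenue: MR = 25.3 − 0.688Q. Set MR = MC: 25.3 − 0.688Q = 12.84 + 0.5Q → Q_m = 10.4882.
Price P_m = 25.3 − 0.344·10.4882 = 21.6921; MC(Q_m) = 12.84 + 0.5·10.4882 = 18.0841.
Competitive Q* = 14.763, so ΔQ = 4.2748; wedge = 21.6921 − 18.0841 = 3.608.
DWL = ½ × 4.2748 × 3.608 = $7.71 thousand.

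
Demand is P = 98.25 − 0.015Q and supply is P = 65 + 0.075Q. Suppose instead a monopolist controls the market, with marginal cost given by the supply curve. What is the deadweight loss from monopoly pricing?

Competitive equilibrium: 98.25 − 0.015Q = 65 + 0.075Q → Q* = 369.4444, P* = 92.7083.
Marginal revenue: MR = 98.25 − 0.03Q. Set MR = MC: 98.25 − 0.03Q = 65 + 0.075Q → Q_m = 316.6667.
Price P_m = 98.25 − 0.015·316.6667 = 93.5; MC(Q_m) = 65 + 0.075·316.6667 = 88.75.
Competitive Q* = 369.4444, so ΔQ = 52.7777; wedge = 93.5 − 88.75 = 4.75.
Deadweight loss = ½ × 52.7777 × 4.75 = 125.35.

125.35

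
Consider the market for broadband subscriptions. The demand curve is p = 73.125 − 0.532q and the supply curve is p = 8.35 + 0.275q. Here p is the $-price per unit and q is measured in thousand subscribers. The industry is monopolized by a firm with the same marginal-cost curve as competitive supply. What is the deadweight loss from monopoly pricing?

Competitive equilibrium: 73.125 − 0.532q = 8.35 + 0.275q → q* = 80.2664, p* = 30.4233.
Marginal revenue: MR = 73.125 − 1.064q. Set MR = MC: 73.125 − 1.064q = 8.35 + 0.275q → q_m = 48.3757.
Price p_m = 73.125 − 0.532·48.3757 = 47.3891; MC(q_m) = 8.35 + 0.275·48.3757 = 21.6533.
Competitive q* = 80.2664, so Δq = 31.8907; wedge = 47.3891 − 21.6533 = 25.7358.
Welfare loss = ½ × 31.8907 × 25.7358 = $410.37 thousand.

$410.37 thousand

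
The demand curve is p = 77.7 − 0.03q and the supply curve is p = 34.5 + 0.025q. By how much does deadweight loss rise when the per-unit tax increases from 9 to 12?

572.73

Competitive equilibrium: 77.7 − 0.03q = 34.5 + 0.025q → q* = 785.4545, p* = 54.1364.
For a per-unit tax t: Δq = t/0.055, so DWL = ½·t·(t/0.055) = t²/0.11.
At t = 9: DWL = 736.364. At t = 12: DWL = 1309.091.
Increase = 1309.091 − 736.364 = 572.73.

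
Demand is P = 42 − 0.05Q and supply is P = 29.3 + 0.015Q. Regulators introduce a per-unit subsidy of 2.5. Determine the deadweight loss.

48.08

Competitive equilibrium: 42 − 0.05Q = 29.3 + 0.015Q → Q* = 195.3846, P* = 32.2308.
The subsidy lowers effective supply by 2.5: P = 26.8 + 0.015Q.
New quantity: 42 − 0.05Q = 26.8 + 0.015Q → Q' = 233.8462.
Overproduction ΔQ = 233.8462 − 195.3846 = 38.4616; wedge = subsidy = 2.5.
DWL = ½ × 38.4616 × 2.5 = 48.08.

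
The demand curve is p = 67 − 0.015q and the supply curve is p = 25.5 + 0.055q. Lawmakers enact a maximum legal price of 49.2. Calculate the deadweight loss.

917.95

Competitive equilibrium: 67 − 0.015q = 25.5 + 0.055q → q* = 592.8571, p* = 58.1071.
At the ceiling p = 49.2, quantity supplied = (49.2 − 25.5)/0.055 = 430.9091.
Willingness to pay at q' = 430.9091: 67 − 0.015·430.9091 = 60.5364.
Δq = 592.8571 − 430.9091 = 161.948; wedge = 60.5364 − 49.2 = 11.3364.
DWL = ½ × 161.948 × 11.3364 = 917.95.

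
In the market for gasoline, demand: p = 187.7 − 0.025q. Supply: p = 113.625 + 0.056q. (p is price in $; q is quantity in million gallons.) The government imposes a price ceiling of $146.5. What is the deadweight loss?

$4342.62 million

Competitive equilibrium: 187.7 − 0.025q = 113.625 + 0.056q → q* = 914.50617, p* = 164.83735.
At the ceiling p = 146.5, quantity supplied = (146.5 − 113.625)/0.056 = 587.05357.
Willingness to pay at q' = 587.05357: 187.7 − 0.025·587.05357 = 173.02366.
Δq = 914.50617 − 587.05357 = 327.4526; wedge = 173.02366 − 146.5 = 26.52366.
DWL = ½ × 327.4526 × 26.52366 = $4342.62 million.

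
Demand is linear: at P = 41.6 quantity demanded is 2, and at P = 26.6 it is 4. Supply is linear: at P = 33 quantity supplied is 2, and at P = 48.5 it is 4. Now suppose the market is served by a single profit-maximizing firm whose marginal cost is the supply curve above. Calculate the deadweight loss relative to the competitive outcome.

Demand slope = (26.6 − 41.6)/(4 − 2) = −7.5, so P = 56.6 − 7.5Q.
Supply slope = (48.5 − 33)/(4 − 2) = 7.75, so P = 17.5 + 7.75Q.
Competitive equilibrium: 56.6 − 7.5Q = 17.5 + 7.75Q → Q* = 2.5639, P* = 37.3705.
Marginal revenue: MR = 56.6 − 15Q. Set MR = MC: 56.6 − 15Q = 17.5 + 7.75Q → Q_m = 1.7187.
Price P_m = 56.6 − 7.5·1.7187 = 43.7098; MC(Q_m) = 17.5 + 7.75·1.7187 = 30.8199.
Competitive Q* = 2.5639, so ΔQ = 0.8452; wedge = 43.7098 − 30.8199 = 12.8899.
Deadweight loss = ½ × 0.8452 × 12.8899 = 5.45.

5.45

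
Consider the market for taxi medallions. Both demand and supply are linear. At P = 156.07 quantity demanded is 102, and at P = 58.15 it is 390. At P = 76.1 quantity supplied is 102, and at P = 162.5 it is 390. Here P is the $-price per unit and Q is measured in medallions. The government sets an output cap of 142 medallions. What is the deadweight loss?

Demand slope = (58.15 − 156.07)/(390 − 102) = −0.34, so P = 190.75 − 0.34Q.
Supply slope = (162.5 − 76.1)/(390 − 102) = 0.3, so P = 45.5 + 0.3Q.
Competitive equilibrium: 190.75 − 0.34Q = 45.5 + 0.3Q → Q* = 226.9531, P* = 113.5859.
At Q = 142: demand price = 190.75 − 0.34·142 = 142.47; supply price = 45.5 + 0.3·142 = 88.1.
ΔQ = 226.9531 − 142 = 84.9531; wedge = 142.47 − 88.1 = 54.37.
Welfare loss = ½ × 84.9531 × 54.37 = $2309.45.

$2309.45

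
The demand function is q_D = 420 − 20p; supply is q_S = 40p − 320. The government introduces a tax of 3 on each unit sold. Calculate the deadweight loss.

60

In inverse form: demand p = 21 − 0.05q, supply p = 8 + 0.025q.
Competitive equilibrium: 21 − 0.05q = 8 + 0.025q → q* = 173.3333, p* = 12.3333.
With the tax, the buyer price exceeds the seller price by 3: (21 − 0.05q) − (8 + 0.025q) = 3 → q' = 133.3333.
Δq = 173.3333 − 133.3333 = 40; the wedge equals the tax, 3.
Welfare loss = ½ × 40 × 3 = 60.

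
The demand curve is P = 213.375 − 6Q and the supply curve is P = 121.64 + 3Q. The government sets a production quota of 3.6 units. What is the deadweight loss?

Competitive equilibrium: 213.375 − 6Q = 121.64 + 3Q → Q* = 10.1928, P* = 152.2183.
At Q = 3.6: demand price = 213.375 − 6·3.6 = 191.775; supply price = 121.64 + 3·3.6 = 132.44.
ΔQ = 10.1928 − 3.6 = 6.5928; wedge = 191.775 − 132.44 = 59.335.
DWL = ½ × 6.5928 × 59.335 = 195.59.

195.59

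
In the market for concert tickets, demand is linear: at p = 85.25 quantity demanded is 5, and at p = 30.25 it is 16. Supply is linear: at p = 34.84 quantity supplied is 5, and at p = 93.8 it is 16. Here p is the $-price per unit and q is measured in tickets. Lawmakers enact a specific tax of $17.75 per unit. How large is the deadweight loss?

$15.21

Demand slope = (30.25 − 85.25)/(16 − 5) = −5, so p = 110.25 − 5q.
Supply slope = (93.8 − 34.84)/(16 − 5) = 5.36, so p = 8.04 + 5.36q.
Competitive equilibrium: 110.25 − 5q = 8.04 + 5.36q → q* = 9.8658, p* = 60.9208.
With the tax, the buyer price exceeds the seller price by 17.75: (110.25 − 5q) − (8.04 + 5.36q) = 17.75 → q' = 8.1525.
Δq = 9.8658 − 8.1525 = 1.7133; the wedge equals the tax, 17.75.
DWL = ½ × 1.7133 × 17.75 = $15.21.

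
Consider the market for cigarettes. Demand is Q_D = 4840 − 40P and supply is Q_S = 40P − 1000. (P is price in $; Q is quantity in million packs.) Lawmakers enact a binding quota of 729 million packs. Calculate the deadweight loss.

In inverse form: demand P = 121 − 0.025Q, supply P = 25 + 0.025Q.
Competitive equilibrium: 121 − 0.025Q = 25 + 0.025Q → Q* = 1920, P* = 73.
At Q = 729: demand price = 121 − 0.025·729 = 102.775; supply price = 25 + 0.025·729 = 43.225.
ΔQ = 1920 − 729 = 1191; wedge = 102.775 − 43.225 = 59.55.
Deadweight loss = ½ × 1191 × 59.55 = $35462.025 million.

$35462.025 million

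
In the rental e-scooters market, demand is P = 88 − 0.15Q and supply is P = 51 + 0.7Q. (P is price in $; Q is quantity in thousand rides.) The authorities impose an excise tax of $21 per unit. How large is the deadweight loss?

Competitive equilibrium: 88 − 0.15Q = 51 + 0.7Q → Q* = 43.5294, P* = 81.4706.
With the tax, the buyer price exceeds the seller price by 21: (88 − 0.15Q) − (51 + 0.7Q) = 21 → Q' = 18.8235.
ΔQ = 43.5294 − 18.8235 = 24.7059; the wedge equals the tax, 21.
The triangle = ½ × 24.7059 × 21 = $259.41 thousand.

$259.41 thousand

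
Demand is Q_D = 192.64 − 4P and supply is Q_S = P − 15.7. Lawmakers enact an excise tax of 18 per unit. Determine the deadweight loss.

129.60

In inverse form: demand P = 48.16 − 0.25Q, supply P = 15.7 + Q.
Competitive equilibrium: 48.16 − 0.25Q = 15.7 + Q → Q* = 25.968, P* = 41.668.
With the tax, the buyer price exceeds the seller price by 18: (48.16 − 0.25Q) − (15.7 + Q) = 18 → Q' = 11.568.
ΔQ = 25.968 − 11.568 = 14.4; the wedge equals the tax, 18.
Welfare loss = ½ × 14.4 × 18 = 129.60.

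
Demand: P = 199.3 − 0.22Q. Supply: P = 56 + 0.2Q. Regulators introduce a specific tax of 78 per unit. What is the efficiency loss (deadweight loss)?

7242.86

Competitive equilibrium: 199.3 − 0.22Q = 56 + 0.2Q → Q* = 341.1905, P* = 124.2381.
With the tax, the buyer price exceeds the seller price by 78: (199.3 − 0.22Q) − (56 + 0.2Q) = 78 → Q' = 155.4762.
ΔQ = 341.1905 − 155.4762 = 185.7143; the wedge equals the tax, 78.
The triangle = ½ × 185.7143 × 78 = 7242.86.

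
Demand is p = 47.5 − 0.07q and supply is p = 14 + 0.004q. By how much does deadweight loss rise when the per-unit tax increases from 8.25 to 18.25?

Competitive equilibrium: 47.5 − 0.07q = 14 + 0.004q → q* = 452.7027, p* = 15.8108.
For a per-unit tax t: Δq = t/0.074, so DWL = ½·t·(t/0.074) = t²/0.148.
At t = 8.25: DWL = 459.882. At t = 18.25: DWL = 2250.422.
Increase = 2250.422 − 459.882 = 1790.54.

1790.54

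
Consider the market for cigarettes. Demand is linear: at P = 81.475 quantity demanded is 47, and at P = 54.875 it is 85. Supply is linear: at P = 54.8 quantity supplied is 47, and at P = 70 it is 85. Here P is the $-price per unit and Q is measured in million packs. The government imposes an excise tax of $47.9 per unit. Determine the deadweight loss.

Demand slope = (54.875 − 81.475)/(85 − 47) = −0.7, so P = 114.375 − 0.7Q.
Supply slope = (70 − 54.8)/(85 − 47) = 0.4, so P = 36 + 0.4Q.
Competitive equilibrium: 114.375 − 0.7Q = 36 + 0.4Q → Q* = 71.25, P* = 64.5.
With the tax, the buyer price exceeds the seller price by 47.9: (114.375 − 0.7Q) − (36 + 0.4Q) = 47.9 → Q' = 27.7045.
ΔQ = 71.25 − 27.7045 = 43.5455; the wedge equals the tax, 47.9.
Deadweight loss = ½ × 43.5455 × 47.9 = $1042.91 million.

$1042.91 million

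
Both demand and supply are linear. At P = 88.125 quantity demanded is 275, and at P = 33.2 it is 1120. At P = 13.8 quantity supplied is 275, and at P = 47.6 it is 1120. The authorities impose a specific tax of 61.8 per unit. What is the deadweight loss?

18186.86

Demand slope = (33.2 − 88.125)/(1120 − 275) = −0.065, so P = 106 − 0.065Q.
Supply slope = (47.6 − 13.8)/(1120 − 275) = 0.04, so P = 2.8 + 0.04Q.
Competitive equilibrium: 106 − 0.065Q = 2.8 + 0.04Q → Q* = 982.8571, P* = 42.1143.
With the tax, the buyer price exceeds the seller price by 61.8: (106 − 0.065Q) − (2.8 + 0.04Q) = 61.8 → Q' = 394.2857.
ΔQ = 982.8571 − 394.2857 = 588.5714; the wedge equals the tax, 61.8.
The triangle = ½ × 588.5714 × 61.8 = 18186.86.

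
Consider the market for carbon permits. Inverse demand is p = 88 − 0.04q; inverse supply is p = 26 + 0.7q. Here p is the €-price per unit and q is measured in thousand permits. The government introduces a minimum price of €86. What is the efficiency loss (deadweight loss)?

Competitive equilibrium: 88 − 0.04q = 26 + 0.7q → q* = 83.7838, p* = 84.6486.
At the floor p = 86, quantity demanded = (88 − 86)/0.04 = 50.
Sellers' marginal cost at q' = 50: 26 + 0.7·50 = 61.
Δq = 83.7838 − 50 = 33.7838; wedge = 86 − 61 = 25.
Deadweight loss = ½ × 33.7838 × 25 = €422.30 thousand.

€422.30 thousand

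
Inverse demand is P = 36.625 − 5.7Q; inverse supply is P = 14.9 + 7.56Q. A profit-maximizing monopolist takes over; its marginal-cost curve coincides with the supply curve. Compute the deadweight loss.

1.61

Competitive equilibrium: 36.625 − 5.7Q = 14.9 + 7.56Q → Q* = 1.6384, P* = 27.2862.
Marginal revenue: MR = 36.625 − 11.4Q. Set MR = MC: 36.625 − 11.4Q = 14.9 + 7.56Q → Q_m = 1.1458.
Price P_m = 36.625 − 5.7·1.1458 = 30.0939; MC(Q_m) = 14.9 + 7.56·1.1458 = 23.5622.
Competitive Q* = 1.6384, so ΔQ = 0.4926; wedge = 30.0939 − 23.5622 = 6.5317.
Deadweight loss = ½ × 0.4926 × 6.5317 = 1.61.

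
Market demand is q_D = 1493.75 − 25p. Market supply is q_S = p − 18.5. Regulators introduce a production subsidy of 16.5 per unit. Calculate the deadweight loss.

130.89

In inverse form: demand p = 59.75 − 0.04q, supply p = 18.5 + q.
Competitive equilibrium: 59.75 − 0.04q = 18.5 + q → q* = 39.6635, p* = 58.1635.
The subsidy lowers effective supply by 16.5: p = 2 + q.
New quantity: 59.75 − 0.04q = 2 + q → q' = 55.5288.
Overproduction Δq = 55.5288 − 39.6635 = 15.8653; wedge = subsidy = 16.5.
Deadweight loss = ½ × 15.8653 × 16.5 = 130.89.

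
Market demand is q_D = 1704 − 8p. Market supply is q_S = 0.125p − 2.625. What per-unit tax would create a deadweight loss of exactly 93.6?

In inverse form: demand p = 213 − 0.125q, supply p = 21 + 8q.
Competitive equilibrium: 213 − 0.125q = 21 + 8q → q* = 23.6308, p* = 210.0462.
A tax t gives Δq = t/8.125 and wedge t, so DWL = t²/16.25.
t²/16.25 = 93.6 → t² = 1521 → t = 39.

39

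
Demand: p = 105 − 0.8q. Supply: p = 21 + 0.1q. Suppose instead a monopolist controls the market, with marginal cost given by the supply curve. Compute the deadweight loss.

868.10

Competitive equilibrium: 105 − 0.8q = 21 + 0.1q → q* = 93.3333, p* = 30.3333.
Marginal revenue: MR = 105 − 1.6q. Set MR = MC: 105 − 1.6q = 21 + 0.1q → q_m = 49.4118.
Price p_m = 105 − 0.8·49.4118 = 65.4706; MC(q_m) = 21 + 0.1·49.4118 = 25.9412.
Competitive q* = 93.3333, so Δq = 43.9215; wedge = 65.4706 − 25.9412 = 39.5294.
The triangle = ½ × 43.9215 × 39.5294 = 868.10.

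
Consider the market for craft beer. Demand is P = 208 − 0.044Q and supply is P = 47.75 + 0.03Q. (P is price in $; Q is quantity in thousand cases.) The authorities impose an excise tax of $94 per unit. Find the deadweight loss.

Competitive equilibrium: 208 − 0.044Q = 47.75 + 0.03Q → Q* = 2165.5405, P* = 112.7162.
With the tax, the buyer price exceeds the seller price by 94: (208 − 0.044Q) − (47.75 + 0.03Q) = 94 → Q' = 895.2703.
ΔQ = 2165.5405 − 895.2703 = 1270.2702; the wedge equals the tax, 94.
The triangle = ½ × 1270.2702 × 94 = $59702.70 thousand.

$59702.70 thousand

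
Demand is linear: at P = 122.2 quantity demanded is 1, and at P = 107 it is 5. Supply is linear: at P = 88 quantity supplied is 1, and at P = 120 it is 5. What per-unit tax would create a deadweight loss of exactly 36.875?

Demand slope = (107 − 122.2)/(5 − 1) = −3.8, so P = 126 − 3.8Q.
Supply slope = (120 − 88)/(5 − 1) = 8, so P = 80 + 8Q.
Competitive equilibrium: 126 − 3.8Q = 80 + 8Q → Q* = 3.8983, P* = 111.1864.
A tax t gives ΔQ = t/11.8 and wedge t, so DWL = t²/23.6.
t²/23.6 = 36.875 → t² = 870.25 → t = 29.5.

29.5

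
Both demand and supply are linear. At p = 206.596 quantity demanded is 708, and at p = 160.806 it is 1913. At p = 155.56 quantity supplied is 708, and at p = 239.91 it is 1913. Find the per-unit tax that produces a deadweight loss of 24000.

Demand slope = (160.806 − 206.596)/(1913 − 708) = −0.038, so p = 233.5 − 0.038q.
Supply slope = (239.91 − 155.56)/(1913 − 708) = 0.07, so p = 106 + 0.07q.
Competitive equilibrium: 233.5 − 0.038q = 106 + 0.07q → q* = 1180.5556, p* = 188.6389.
A tax t gives Δq = t/0.108 and wedge t, so DWL = t²/0.216.
t²/0.216 = 24000 → t² = 5184 → t = 72.

72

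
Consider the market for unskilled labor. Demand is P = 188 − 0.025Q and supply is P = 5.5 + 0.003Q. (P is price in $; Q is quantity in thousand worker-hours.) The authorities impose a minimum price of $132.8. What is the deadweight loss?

$260048.16 thousand

Competitive equilibrium: 188 − 0.025Q = 5.5 + 0.003Q → Q* = 6517.8571, P* = 25.0536.
At the floor P = 132.8, quantity demanded = (188 − 132.8)/0.025 = 2208.
Sellers' marginal cost at Q' = 2208: 5.5 + 0.003·2208 = 12.124.
ΔQ = 6517.8571 − 2208 = 4309.8571; wedge = 132.8 − 12.124 = 120.676.
Welfare loss = ½ × 4309.8571 × 120.676 = $260048.16 thousand.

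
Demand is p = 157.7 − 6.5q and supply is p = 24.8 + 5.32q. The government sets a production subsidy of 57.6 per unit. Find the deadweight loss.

Competitive equilibrium: 157.7 − 6.5q = 24.8 + 5.32q → q* = 11.2437, p* = 84.6162.
The subsidy lowers effective supply by 57.6: p = 5.32q − 32.8.
New quantity: 157.7 − 6.5q = 5.32q − 32.8 → q' = 16.1168.
Overproduction Δq = 16.1168 − 11.2437 = 4.8731; wedge = subsidy = 57.6.
Deadweight loss = ½ × 4.8731 × 57.6 = 140.35.

140.35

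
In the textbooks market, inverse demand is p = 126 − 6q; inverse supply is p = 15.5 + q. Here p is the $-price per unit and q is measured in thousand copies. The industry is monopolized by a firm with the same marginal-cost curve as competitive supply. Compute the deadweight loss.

Competitive equilibrium: 126 − 6q = 15.5 + q → q* = 15.7857, p* = 31.2857.
Marginal revenue: MR = 126 − 12q. Set MR = MC: 126 − 12q = 15.5 + q → q_m = 8.5.
Price p_m = 126 − 6·8.5 = 75; MC(q_m) = 15.5 + 1·8.5 = 24.
Competitive q* = 15.7857, so Δq = 7.2857; wedge = 75 − 24 = 51.
Deadweight loss = ½ × 7.2857 × 51 = $185.79 thousand.

$185.79 thousand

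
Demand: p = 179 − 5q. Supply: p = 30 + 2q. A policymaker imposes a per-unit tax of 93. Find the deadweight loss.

617.79

Competitive equilibrium: 179 − 5q = 30 + 2q → q* = 21.2857, p* = 72.5714.
With the tax, the buyer price exceeds the seller price by 93: (179 − 5q) − (30 + 2q) = 93 → q' = 8.
Δq = 21.2857 − 8 = 13.2857; the wedge equals the tax, 93.
DWL = ½ × 13.2857 × 93 = 617.79.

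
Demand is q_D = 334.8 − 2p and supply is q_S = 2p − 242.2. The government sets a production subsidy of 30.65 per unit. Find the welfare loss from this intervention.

469.71

In inverse form: demand p = 167.4 − 0.5q, supply p = 121.1 + 0.5q.
Competitive equilibrium: 167.4 − 0.5q = 121.1 + 0.5q → q* = 46.3, p* = 144.25.
The subsidy lowers effective supply by 30.65: p = 90.45 + 0.5q.
New quantity: 167.4 − 0.5q = 90.45 + 0.5q → q' = 76.95.
Overproduction Δq = 76.95 − 46.3 = 30.65; wedge = subsidy = 30.65.
Welfare loss = ½ × 30.65 × 30.65 = 469.71.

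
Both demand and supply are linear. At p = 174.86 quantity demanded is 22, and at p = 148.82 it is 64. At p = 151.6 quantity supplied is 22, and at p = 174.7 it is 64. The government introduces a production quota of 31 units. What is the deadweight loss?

69.25

Demand slope = (148.82 − 174.86)/(64 − 22) = −0.62, so p = 188.5 − 0.62q.
Supply slope = (174.7 − 151.6)/(64 − 22) = 0.55, so p = 139.5 + 0.55q.
Competitive equilibrium: 188.5 − 0.62q = 139.5 + 0.55q → q* = 41.8803, p* = 162.5342.
At q = 31: demand price = 188.5 − 0.62·31 = 169.28; supply price = 139.5 + 0.55·31 = 156.55.
Δq = 41.8803 − 31 = 10.8803; wedge = 169.28 − 156.55 = 12.73.
Welfare loss = ½ × 10.8803 × 12.73 = 69.25.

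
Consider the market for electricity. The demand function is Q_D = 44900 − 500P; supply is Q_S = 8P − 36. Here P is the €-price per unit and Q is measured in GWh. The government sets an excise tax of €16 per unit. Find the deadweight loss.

In inverse form: demand P = 89.8 − 0.002Q, supply P = 4.5 + 0.125Q.
Competitive equilibrium: 89.8 − 0.002Q = 4.5 + 0.125Q → Q* = 671.6535, P* = 88.4567.
With the tax, the buyer price exceeds the seller price by 16: (89.8 − 0.002Q) − (4.5 + 0.125Q) = 16 → Q' = 545.6693.
ΔQ = 671.6535 − 545.6693 = 125.9842; the wedge equals the tax, 16.
DWL = ½ × 125.9842 × 16 = €1007.87.

€1007.87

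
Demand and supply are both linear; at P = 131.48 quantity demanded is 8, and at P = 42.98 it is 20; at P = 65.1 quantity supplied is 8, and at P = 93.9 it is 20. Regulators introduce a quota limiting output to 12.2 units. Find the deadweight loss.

32.81

Demand slope = (42.98 − 131.48)/(20 − 8) = −7.375, so P = 190.48 − 7.375Q.
Supply slope = (93.9 − 65.1)/(20 − 8) = 2.4, so P = 45.9 + 2.4Q.
Competitive equilibrium: 190.48 − 7.375Q = 45.9 + 2.4Q → Q* = 14.7908, P* = 81.3979.
At Q = 12.2: demand price = 190.48 − 7.375·12.2 = 100.505; supply price = 45.9 + 2.4·12.2 = 75.18.
ΔQ = 14.7908 − 12.2 = 2.5908; wedge = 100.505 − 75.18 = 25.325.
The triangle = ½ × 2.5908 × 25.325 = 32.81.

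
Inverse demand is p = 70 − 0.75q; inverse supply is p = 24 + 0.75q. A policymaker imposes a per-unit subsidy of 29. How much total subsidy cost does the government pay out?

1450

Competitive equilibrium: 70 − 0.75q = 24 + 0.75q → q* = 30.6667, p* = 47.
The subsidy lowers effective supply by 29: p = 0.75q − 5.
New quantity: 70 − 0.75q = 0.75q − 5 → q' = 50.
Total subsidy cost = 29 × 50 = 1450.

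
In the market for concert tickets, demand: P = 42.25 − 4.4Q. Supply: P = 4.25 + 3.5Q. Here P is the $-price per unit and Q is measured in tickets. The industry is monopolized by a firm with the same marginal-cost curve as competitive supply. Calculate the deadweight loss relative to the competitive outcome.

Competitive equilibrium: 42.25 − 4.4Q = 4.25 + 3.5Q → Q* = 4.8101, P* = 21.0854.
Marginal revenue: MR = 42.25 − 8.8Q. Set MR = MC: 42.25 − 8.8Q = 4.25 + 3.5Q → Q_m = 3.0894.
Price P_m = 42.25 − 4.4·3.0894 = 28.6566; MC(Q_m) = 4.25 + 3.5·3.0894 = 15.0629.
Competitive Q* = 4.8101, so ΔQ = 1.7207; wedge = 28.6566 − 15.0629 = 13.5937.
Welfare loss = ½ × 1.7207 × 13.5937 = $11.70.

$11.70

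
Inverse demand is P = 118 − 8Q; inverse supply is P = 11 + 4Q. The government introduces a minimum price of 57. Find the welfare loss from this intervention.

10.01

Competitive equilibrium: 118 − 8Q = 11 + 4Q → Q* = 8.9167, P* = 46.6667.
At the floor P = 57, quantity demanded = (118 − 57)/8 = 7.625.
Sellers' marginal cost at Q' = 7.625: 11 + 4·7.625 = 41.5.
ΔQ = 8.9167 − 7.625 = 1.2917; wedge = 57 − 41.5 = 15.5.
DWL = ½ × 1.2917 × 15.5 = 10.01.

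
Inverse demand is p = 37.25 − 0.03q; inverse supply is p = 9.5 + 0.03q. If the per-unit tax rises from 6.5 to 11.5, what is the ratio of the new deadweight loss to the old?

Competitive equilibrium: 37.25 − 0.03q = 9.5 + 0.03q → q* = 462.5, p* = 23.375.
For a per-unit tax t: Δq = t/0.06, so DWL = ½·t·(t/0.06) = t²/0.12.
At t = 6.5: DWL = 352.083. At t = 11.5: DWL = 1102.083.
Ratio = (11.5/6.5)² = 3.130.

3.130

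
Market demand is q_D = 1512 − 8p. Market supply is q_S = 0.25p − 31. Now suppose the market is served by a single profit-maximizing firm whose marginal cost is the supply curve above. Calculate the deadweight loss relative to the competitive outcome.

0.44

In inverse form: demand p = 189 − 0.125q, supply p = 124 + 4q.
Competitive equilibrium: 189 − 0.125q = 124 + 4q → q* = 15.7576, p* = 187.0303.
Marginal revenue: MR = 189 − 0.25q. Set MR = MC: 189 − 0.25q = 124 + 4q → q_m = 15.2941.
Price p_m = 189 − 0.125·15.2941 = 187.0882; MC(q_m) = 124 + 4·15.2941 = 185.1764.
Competitive q* = 15.7576, so Δq = 0.4635; wedge = 187.0882 − 185.1764 = 1.9118.
Deadweight loss = ½ × 0.4635 × 1.9118 = 0.44.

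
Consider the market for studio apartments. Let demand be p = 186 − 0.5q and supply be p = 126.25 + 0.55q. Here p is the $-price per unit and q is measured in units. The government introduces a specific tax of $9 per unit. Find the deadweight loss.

$38.57

Competitive equilibrium: 186 − 0.5q = 126.25 + 0.55q → q* = 56.9048, p* = 157.5476.
With the tax, the buyer price exceeds the seller price by 9: (186 − 0.5q) − (126.25 + 0.55q) = 9 → q' = 48.3333.
Δq = 56.9048 − 48.3333 = 8.5715; the wedge equals the tax, 9.
DWL = ½ × 8.5715 × 9 = $38.57.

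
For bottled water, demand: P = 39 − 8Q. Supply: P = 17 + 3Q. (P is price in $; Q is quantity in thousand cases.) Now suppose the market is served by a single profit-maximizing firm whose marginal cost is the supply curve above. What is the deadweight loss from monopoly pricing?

Competitive equilibrium: 39 − 8Q = 17 + 3Q → Q* = 2, P* = 23.
Marginal revenue: MR = 39 − 16Q. Set MR = MC: 39 − 16Q = 17 + 3Q → Q_m = 1.1579.
Price P_m = 39 − 8·1.1579 = 29.7368; MC(Q_m) = 17 + 3·1.1579 = 20.4737.
Competitive Q* = 2, so ΔQ = 0.8421; wedge = 29.7368 − 20.4737 = 9.2631.
DWL = ½ × 0.8421 × 9.2631 = $3.90 thousand.

$3.90 thousand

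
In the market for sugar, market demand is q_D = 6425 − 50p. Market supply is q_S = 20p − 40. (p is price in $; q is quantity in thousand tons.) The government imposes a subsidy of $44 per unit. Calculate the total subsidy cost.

$107171.43 thousand

In inverse form: demand p = 128.5 − 0.02q, supply p = 2 + 0.05q.
Competitive equilibrium: 128.5 − 0.02q = 2 + 0.05q → q* = 1807.1429, p* = 92.3571.
The subsidy lowers effective supply by 44: p = 0.05q − 42.
New quantity: 128.5 − 0.02q = 0.05q − 42 → q' = 2435.7143.
Total subsidy cost = 44 × 2435.7143 = $107171.43 thousand.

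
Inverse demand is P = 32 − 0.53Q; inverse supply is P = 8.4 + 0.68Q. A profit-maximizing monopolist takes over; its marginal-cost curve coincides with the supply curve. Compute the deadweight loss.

21.35

Competitive equilibrium: 32 − 0.53Q = 8.4 + 0.68Q → Q* = 19.5041, P* = 21.6628.
Marginal revenue: MR = 32 − 1.06Q. Set MR = MC: 32 − 1.06Q = 8.4 + 0.68Q → Q_m = 13.5632.
Price P_m = 32 − 0.53·13.5632 = 24.8115; MC(Q_m) = 8.4 + 0.68·13.5632 = 17.623.
Competitive Q* = 19.5041, so ΔQ = 5.9409; wedge = 24.8115 − 17.623 = 7.1885.
Welfare loss = ½ × 5.9409 × 7.1885 = 21.35.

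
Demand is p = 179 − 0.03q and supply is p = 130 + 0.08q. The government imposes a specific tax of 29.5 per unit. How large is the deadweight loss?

3955.68

Competitive equilibrium: 179 − 0.03q = 130 + 0.08q → q* = 445.4545, p* = 165.6364.
With the tax, the buyer price exceeds the seller price by 29.5: (179 − 0.03q) − (130 + 0.08q) = 29.5 → q' = 177.2727.
Δq = 445.4545 − 177.2727 = 268.1818; the wedge equals the tax, 29.5.
Welfare loss = ½ × 268.1818 × 29.5 = 3955.68.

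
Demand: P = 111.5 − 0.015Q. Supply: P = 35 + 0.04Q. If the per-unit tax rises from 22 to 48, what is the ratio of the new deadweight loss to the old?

4.760

Competitive equilibrium: 111.5 − 0.015Q = 35 + 0.04Q → Q* = 1390.9091, P* = 90.6364.
For a per-unit tax t: ΔQ = t/0.055, so DWL = ½·t·(t/0.055) = t²/0.11.
At t = 22: DWL = 4400. At t = 48: DWL = 20945.455.
Ratio = (48/22)² = 4.760.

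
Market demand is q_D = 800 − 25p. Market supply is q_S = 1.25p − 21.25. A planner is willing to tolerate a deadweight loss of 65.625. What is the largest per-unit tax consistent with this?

10.5

In inverse form: demand p = 32 − 0.04q, supply p = 17 + 0.8q.
Competitive equilibrium: 32 − 0.04q = 17 + 0.8q → q* = 17.8571, p* = 31.2857.
A tax t gives Δq = t/0.84 and wedge t, so DWL = t²/1.68.
t²/1.68 = 65.625 → t² = 110.25 → t = 10.5.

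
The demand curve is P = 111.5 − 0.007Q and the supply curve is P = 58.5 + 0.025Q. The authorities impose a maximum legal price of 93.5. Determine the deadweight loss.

Competitive equilibrium: 111.5 − 0.007Q = 58.5 + 0.025Q → Q* = 1656.25, P* = 99.9063.
At the ceiling P = 93.5, quantity supplied = (93.5 − 58.5)/0.025 = 1400.
Willingness to pay at Q' = 1400: 111.5 − 0.007·1400 = 101.7.
ΔQ = 1656.25 − 1400 = 256.25; wedge = 101.7 − 93.5 = 8.2.
Welfare loss = ½ × 256.25 × 8.2 = 1050.625.

1050.625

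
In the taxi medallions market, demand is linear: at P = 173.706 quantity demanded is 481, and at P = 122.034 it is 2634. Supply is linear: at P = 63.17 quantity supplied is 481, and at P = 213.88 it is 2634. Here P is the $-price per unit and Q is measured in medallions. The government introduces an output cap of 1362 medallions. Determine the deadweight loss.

Demand slope = (122.034 − 173.706)/(2634 − 481) = −0.024, so P = 185.25 − 0.024Q.
Supply slope = (213.88 − 63.17)/(2634 − 481) = 0.07, so P = 29.5 + 0.07Q.
Competitive equilibrium: 185.25 − 0.024Q = 29.5 + 0.07Q → Q* = 1656.9149, P* = 145.484.
At Q = 1362: demand price = 185.25 − 0.024·1362 = 152.562; supply price = 29.5 + 0.07·1362 = 124.84.
ΔQ = 1656.9149 − 1362 = 294.9149; wedge = 152.562 − 124.84 = 27.722.
DWL = ½ × 294.9149 × 27.722 = $4087.82.

$4087.82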